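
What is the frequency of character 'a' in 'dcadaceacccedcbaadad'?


Scanning 'dcadaceacccedcbaadad' for 'a':
  Position 2: 'a' -> MATCH (count: 1)
  Position 4: 'a' -> MATCH (count: 2)
  Position 7: 'a' -> MATCH (count: 3)
  Position 15: 'a' -> MATCH (count: 4)
  Position 16: 'a' -> MATCH (count: 5)
  Position 18: 'a' -> MATCH (count: 6)
Total occurrences of 'a': 6

6


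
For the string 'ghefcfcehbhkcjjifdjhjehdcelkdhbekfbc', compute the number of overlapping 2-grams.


String 'ghefcfcehbhkcjjifdjhjehdcelkdhbekfbc' has length L = 36.
Number of overlapping n-grams = L - n + 1
Substituting: 36 - 2 + 1 = 35

35


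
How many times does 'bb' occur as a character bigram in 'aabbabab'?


Scanning 'aabbabab' for bigram 'bb':
  Position 0: 'aa' -> no
  Position 1: 'ab' -> no
  Position 2: 'bb' -> MATCH
  Position 3: 'ba' -> no
  Position 4: 'ab' -> no
  Position 5: 'ba' -> no
  Position 6: 'ab' -> no
Total matches: 1

1


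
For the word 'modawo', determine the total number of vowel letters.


Scanning each character of 'modawo':
  Position 1: 'm' -> consonant (running count: 0)
  Position 2: 'o' -> vowel (running count: 1)
  Position 3: 'd' -> consonant (running count: 1)
  Position 4: 'a' -> vowel (running count: 2)
  Position 5: 'w' -> consonant (running count: 2)
  Position 6: 'o' -> vowel (running count: 3)
Total vowels: 3

3


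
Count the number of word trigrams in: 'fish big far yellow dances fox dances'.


Word trigrams from [7] words:
  Trigram 1: (fish big far)
  Trigram 2: (big far yellow)
  Trigram 3: (far yellow dances)
  Trigram 4: (yellow dances fox)
  Trigram 5: (dances fox dances)
Total word trigrams: 7 - 2 = 5

5


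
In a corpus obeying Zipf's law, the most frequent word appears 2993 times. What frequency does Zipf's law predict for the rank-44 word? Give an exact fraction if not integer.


Zipf's law: freq(rank) = f1 / rank
f1 = 2993, rank = 44
freq = 2993 / 44
GCD(2993, 44) = 1
Simplified: 2993/44

2993/44


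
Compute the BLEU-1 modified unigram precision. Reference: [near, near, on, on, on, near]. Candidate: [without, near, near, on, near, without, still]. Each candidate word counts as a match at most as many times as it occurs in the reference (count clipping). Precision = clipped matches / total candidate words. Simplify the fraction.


Reference word counts: {'near': 3, 'on': 3}
Checking each candidate word (with clipping):
  'without' -> not in reference -> no match (matches: 0)
  'near' -> in reference (ref count 3, used 1/3) -> match (matches: 1)
  'near' -> in reference (ref count 3, used 2/3) -> match (matches: 2)
  'on' -> in reference (ref count 3, used 1/3) -> match (matches: 3)
  'near' -> in reference (ref count 3, used 3/3) -> match (matches: 4)
  'without' -> not in reference -> no match (matches: 4)
  'still' -> not in reference -> no match (matches: 4)
Clipped matches: 4, Candidate length: 7
Precision = 4/7

4/7


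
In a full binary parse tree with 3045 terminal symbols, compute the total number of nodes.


Leaf nodes (terminals): 3045
Internal nodes = n - 1 = 3045 - 1 = 3044
Total = leaves + internal = 3045 + 3044 = 6089

6089


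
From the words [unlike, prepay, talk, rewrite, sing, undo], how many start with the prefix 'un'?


Checking each word for prefix 'un':
  'unlike' -> YES, starts with 'un' (count: 1)
  'prepay' -> no (count: 1)
  'talk' -> no (count: 1)
  'rewrite' -> no (count: 1)
  'sing' -> no (count: 1)
  'undo' -> YES, starts with 'un' (count: 2)
Total with prefix 'un': 2

2


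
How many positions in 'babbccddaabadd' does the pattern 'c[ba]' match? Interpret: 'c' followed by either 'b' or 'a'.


Pattern: c[ba] means 'c' followed by either 'b' or 'a'.
Scanning 'babbccddaabadd' position-by-position:
  Pos 0: window 'ba' -> no
  Pos 1: window 'ab' -> no
  Pos 2: window 'bb' -> no
  Pos 3: window 'bc' -> no
  Pos 4: window 'cc' -> no
  Pos 5: window 'cd' -> no
  Pos 6: window 'dd' -> no
  Pos 7: window 'da' -> no
  Pos 8: window 'aa' -> no
  Pos 9: window 'ab' -> no
  Pos 10: window 'ba' -> no
  Pos 11: window 'ad' -> no
  Pos 12: window 'dd' -> no
  Pos 13: window 'd' -> no
Total matches: 0

0


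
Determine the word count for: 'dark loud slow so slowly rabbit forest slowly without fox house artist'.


Counting words by splitting on spaces:
  Word 1: 'dark'
  Word 2: 'loud'
  Word 3: 'slow'
  Word 4: 'so'
  Word 5: 'slowly'
  Word 6: 'rabbit'
  Word 7: 'forest'
  Word 8: 'slowly'
  Word 9: 'without'
  Word 10: 'fox'
  Word 11: 'house'
  Word 12: 'artist'
Total words: 12

12


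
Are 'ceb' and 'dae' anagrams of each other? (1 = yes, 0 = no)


Sort characters of 'ceb': 'bce'
Sort characters of 'dae': 'ade'
Sorted forms differ -> they are NOT anagrams
Result: 0

0


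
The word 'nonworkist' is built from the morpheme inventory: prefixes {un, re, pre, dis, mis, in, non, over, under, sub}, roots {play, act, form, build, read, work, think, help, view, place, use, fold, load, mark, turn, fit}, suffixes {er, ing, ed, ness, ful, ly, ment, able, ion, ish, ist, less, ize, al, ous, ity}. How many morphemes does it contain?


Segmenting 'nonworkist' against the inventory:
  'non' -> prefix (morpheme 1)
  'work' -> root (morpheme 2)
  'ist' -> suffix (morpheme 3)
Total morphemes: 3

3


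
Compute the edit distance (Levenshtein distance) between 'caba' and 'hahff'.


Building DP table for s1='caba' (len 4) and s2='hahff' (len 5):
       h  a  h  f  f
    0  1  2  3  4  5
  c 1  1  2  3  4  5
  a 2  2  1  2  3  4
  b 3  3  2  2  3  4
  a 4  4  3  3  3  4
Edit distance = dp[4][5] = 4

4


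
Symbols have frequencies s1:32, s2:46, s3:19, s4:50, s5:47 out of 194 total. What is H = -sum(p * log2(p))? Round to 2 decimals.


Computing entropy H = -sum(p_i * log2(p_i)):
  s1: p = 32/194 = 0.1649, -p*log2(p) = 0.4289
  s2: p = 46/194 = 0.2371, -p*log2(p) = 0.4923
  s3: p = 19/194 = 0.0979, -p*log2(p) = 0.3283
  s4: p = 50/194 = 0.2577, -p*log2(p) = 0.5041
  s5: p = 47/194 = 0.2423, -p*log2(p) = 0.4955
H = sum of terms = 2.2491
Rounded to 2 decimals: 2.25

2.25


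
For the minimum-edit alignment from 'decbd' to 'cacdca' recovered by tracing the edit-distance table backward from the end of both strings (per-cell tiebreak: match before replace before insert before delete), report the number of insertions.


Edit distance = 5. Backtracking from cell (5, 6) with preference match > replace > insert > delete,
then listing the resulting alignment 'decbd' -> 'cacdca' left to right:
  Step 1: replace d->c
  Step 2: replace e->a
  Step 3: keep 'c'
  Step 4: insert 'd' [insertion #1]
  Step 5: replace b->c
  Step 6: replace d->a
Total insertions: 1

1


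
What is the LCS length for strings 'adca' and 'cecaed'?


DP table for LCS of 'adca' and 'cecaed':
       c  e  c  a  e  d
    0  0  0  0  0  0  0
  a 0  0  0  0  1  1  1
  d 0  0  0  0  1  1  2
  c 0  1  1  1  1  1  2
  a 0  1  1  1  2  2  2
LCS: 'ad'
LCS length = 2

2


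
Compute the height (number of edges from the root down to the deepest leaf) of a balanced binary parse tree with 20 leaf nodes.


In a balanced binary tree with n leaves the deepest leaf is ceil(log2(n)) edges below the root.
log2(20) = 4.3219
ceil(4.3219) = 5
height (edges) = 5

5


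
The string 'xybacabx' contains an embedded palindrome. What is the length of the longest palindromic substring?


Scanning 'xybacabx' for palindromic substrings.
Substring at positions 2-6: 'bacab'.
Check: reverse('bacab') = 'bacab' -> palindrome confirmed.
Neighbouring characters ('y' / 'x') break symmetry, so it cannot extend further.
No longer palindromic substring exists; longest length = 5

5


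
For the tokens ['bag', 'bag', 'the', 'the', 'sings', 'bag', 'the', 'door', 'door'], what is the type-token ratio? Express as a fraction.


Tokens: 9
Unique types: ('bag', 'door', 'sings', 'the') = 4
TTR = 4/9
Already in lowest terms.

4/9


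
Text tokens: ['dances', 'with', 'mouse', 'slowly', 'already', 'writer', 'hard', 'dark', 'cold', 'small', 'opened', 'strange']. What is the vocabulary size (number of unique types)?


Listing all tokens and tracking unique types:
  Token 1: 'dances' -> NEW (unique so far: 1)
  Token 2: 'with' -> NEW (unique so far: 2)
  Token 3: 'mouse' -> NEW (unique so far: 3)
  Token 4: 'slowly' -> NEW (unique so far: 4)
  Token 5: 'already' -> NEW (unique so far: 5)
  Token 6: 'writer' -> NEW (unique so far: 6)
  Token 7: 'hard' -> NEW (unique so far: 7)
  Token 8: 'dark' -> NEW (unique so far: 8)
  Token 9: 'cold' -> NEW (unique so far: 9)
  Token 10: 'small' -> NEW (unique so far: 10)
  Token 11: 'opened' -> NEW (unique so far: 11)
  Token 12: 'strange' -> NEW (unique so far: 12)
Unique types: ('already', 'cold', 'dances', 'dark', 'hard', 'mouse', 'opened', 'slowly', 'small', 'strange', 'with', 'writer')
Vocabulary size: 12

12


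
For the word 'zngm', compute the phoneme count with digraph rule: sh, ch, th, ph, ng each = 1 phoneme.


Parsing 'zngm' greedily, digraphs first:
  'z' -> consonant phoneme (phonemes so far: 1)
  'ng' -> digraph (1 consonant phoneme) (phonemes so far: 2)
  'm' -> consonant phoneme (phonemes so far: 3)
Total phonemes: 3

3


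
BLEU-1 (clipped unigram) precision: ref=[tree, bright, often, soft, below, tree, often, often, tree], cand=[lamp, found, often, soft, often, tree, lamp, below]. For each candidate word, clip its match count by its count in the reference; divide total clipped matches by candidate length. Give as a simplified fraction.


Reference word counts: {'below': 1, 'bright': 1, 'often': 3, 'soft': 1, 'tree': 3}
Checking each candidate word (with clipping):
  'lamp' -> not in reference -> no match (matches: 0)
  'found' -> not in reference -> no match (matches: 0)
  'often' -> in reference (ref count 3, used 1/3) -> match (matches: 1)
  'soft' -> in reference (ref count 1, used 1/1) -> match (matches: 2)
  'often' -> in reference (ref count 3, used 2/3) -> match (matches: 3)
  'tree' -> in reference (ref count 3, used 1/3) -> match (matches: 4)
  'lamp' -> not in reference -> no match (matches: 4)
  'below' -> in reference (ref count 1, used 1/1) -> match (matches: 5)
Clipped matches: 5, Candidate length: 8
Precision = 5/8

5/8


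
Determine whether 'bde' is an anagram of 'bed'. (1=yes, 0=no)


Sort characters of 'bde': 'bde'
Sort characters of 'bed': 'bde'
Sorted forms match -> they ARE anagrams
Result: 1

1


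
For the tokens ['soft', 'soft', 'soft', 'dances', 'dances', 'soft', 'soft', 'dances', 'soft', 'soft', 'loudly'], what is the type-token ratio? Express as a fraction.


Tokens: 11
Unique types: ('dances', 'loudly', 'soft') = 3
TTR = 3/11
Already in lowest terms.

3/11


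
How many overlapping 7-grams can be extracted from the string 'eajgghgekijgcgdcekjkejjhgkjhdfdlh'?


String 'eajgghgekijgcgdcekjkejjhgkjhdfdlh' has length L = 33.
Number of overlapping n-grams = L - n + 1
Substituting: 33 - 7 + 1 = 27

27


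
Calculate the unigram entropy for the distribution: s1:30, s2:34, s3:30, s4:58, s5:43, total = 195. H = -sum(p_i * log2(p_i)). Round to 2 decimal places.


Computing entropy H = -sum(p_i * log2(p_i)):
  s1: p = 30/195 = 0.1538, -p*log2(p) = 0.4155
  s2: p = 34/195 = 0.1744, -p*log2(p) = 0.4394
  s3: p = 30/195 = 0.1538, -p*log2(p) = 0.4155
  s4: p = 58/195 = 0.2974, -p*log2(p) = 0.5203
  s5: p = 43/195 = 0.2205, -p*log2(p) = 0.4810
H = sum of terms = 2.2717
Rounded to 2 decimals: 2.27

2.27


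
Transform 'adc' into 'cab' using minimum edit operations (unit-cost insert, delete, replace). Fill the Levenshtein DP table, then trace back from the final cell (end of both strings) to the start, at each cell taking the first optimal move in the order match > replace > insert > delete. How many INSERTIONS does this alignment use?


Edit distance = 3. Backtracking from cell (3, 3) with preference match > replace > insert > delete,
then listing the resulting alignment 'adc' -> 'cab' left to right:
  Step 1: replace a->c
  Step 2: replace d->a
  Step 3: replace c->b
Total insertions: 0

0


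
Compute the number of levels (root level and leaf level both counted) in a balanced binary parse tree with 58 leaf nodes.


In a balanced binary tree with n leaves the deepest leaf is ceil(log2(n)) edges below the root,
so counting node levels inclusive of root and leaves gives ceil(log2(n)) + 1 levels.
log2(58) = 5.8580
ceil(5.8580) = 6
levels = 6 + 1 = 7

7


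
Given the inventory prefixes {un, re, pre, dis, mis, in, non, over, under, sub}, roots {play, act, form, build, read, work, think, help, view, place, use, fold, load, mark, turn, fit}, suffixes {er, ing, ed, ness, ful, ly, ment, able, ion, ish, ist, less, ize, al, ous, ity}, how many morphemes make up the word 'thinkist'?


Segmenting 'thinkist' against the inventory:
  'think' -> root (morpheme 1)
  'ist' -> suffix (morpheme 2)
Total morphemes: 2

2


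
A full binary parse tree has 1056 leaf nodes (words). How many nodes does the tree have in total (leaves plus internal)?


Leaf nodes (terminals): 1056
Internal nodes = n - 1 = 1056 - 1 = 1055
Total = leaves + internal = 1056 + 1055 = 2111

2111


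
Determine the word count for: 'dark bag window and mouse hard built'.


Counting words by splitting on spaces:
  Word 1: 'dark'
  Word 2: 'bag'
  Word 3: 'window'
  Word 4: 'and'
  Word 5: 'mouse'
  Word 6: 'hard'
  Word 7: 'built'
Total words: 7

7


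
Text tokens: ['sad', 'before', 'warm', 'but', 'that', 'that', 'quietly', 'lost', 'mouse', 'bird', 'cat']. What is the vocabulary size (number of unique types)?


Listing all tokens and tracking unique types:
  Token 1: 'sad' -> NEW (unique so far: 1)
  Token 2: 'before' -> NEW (unique so far: 2)
  Token 3: 'warm' -> NEW (unique so far: 3)
  Token 4: 'but' -> NEW (unique so far: 4)
  Token 5: 'that' -> NEW (unique so far: 5)
  Token 6: 'that' -> duplicate (unique so far: 5)
  Token 7: 'quietly' -> NEW (unique so far: 6)
  Token 8: 'lost' -> NEW (unique so far: 7)
  Token 9: 'mouse' -> NEW (unique so far: 8)
  Token 10: 'bird' -> NEW (unique so far: 9)
  Token 11: 'cat' -> NEW (unique so far: 10)
Unique types: ('before', 'bird', 'but', 'cat', 'lost', 'mouse', 'quietly', 'sad', 'that', 'warm')
Vocabulary size: 10

10


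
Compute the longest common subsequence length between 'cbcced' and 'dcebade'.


DP table for LCS of 'cbcced' and 'dcebade':
       d  c  e  b  a  d  e
    0  0  0  0  0  0  0  0
  c 0  0  1  1  1  1  1  1
  b 0  0  1  1  2  2  2  2
  c 0  0  1  1  2  2  2  2
  c 0  0  1  1  2  2  2  2
  e 0  0  1  2  2  2  2  3
  d 0  1  1  2  2  2  3  3
LCS: 'cbe'
LCS length = 3

3


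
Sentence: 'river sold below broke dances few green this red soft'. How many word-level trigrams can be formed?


Word trigrams from [10] words:
  Trigram 1: (river sold below)
  Trigram 2: (sold below broke)
  Trigram 3: (below broke dances)
  Trigram 4: (broke dances few)
  Trigram 5: (dances few green)
  Trigram 6: (few green this)
  Trigram 7: (green this red)
  Trigram 8: (this red soft)
Total word trigrams: 10 - 2 = 8

8


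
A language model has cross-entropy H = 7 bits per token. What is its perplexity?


Perplexity formula: PP = 2^H
H = 7
PP = 2^7
Steps: 2^1 = 2, 2^2 = 4, 2^3 = 8, 2^4 = 16, 2^5 = 32, 2^6 = 64, 2^7 = 128
PP = 128

128


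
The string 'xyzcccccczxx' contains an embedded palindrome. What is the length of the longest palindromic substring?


Scanning 'xyzcccccczxx' for palindromic substrings.
Substring at positions 2-9: 'zccccccz'.
Check: reverse('zccccccz') = 'zccccccz' -> palindrome confirmed.
Neighbouring characters ('y' / 'x') break symmetry, so it cannot extend further.
No longer palindromic substring exists; longest length = 8

8


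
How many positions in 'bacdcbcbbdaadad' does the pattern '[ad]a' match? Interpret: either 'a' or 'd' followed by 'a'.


Pattern: [ad]a means either 'a' or 'd' followed by 'a'.
Scanning 'bacdcbcbbdaadad' position-by-position:
  Pos 0: window 'ba' -> no
  Pos 1: window 'ac' -> no
  Pos 2: window 'cd' -> no
  Pos 3: window 'dc' -> no
  Pos 4: window 'cb' -> no
  Pos 5: window 'bc' -> no
  Pos 6: window 'cb' -> no
  Pos 7: window 'bb' -> no
  Pos 8: window 'bd' -> no
  Pos 9: window 'da' -> MATCH
  Pos 10: window 'aa' -> MATCH
  Pos 11: window 'ad' -> no
  Pos 12: window 'da' -> MATCH
  Pos 13: window 'ad' -> no
  Pos 14: window 'd' -> no
Total matches: 3

3


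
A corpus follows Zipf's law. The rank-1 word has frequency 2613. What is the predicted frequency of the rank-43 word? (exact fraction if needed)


Zipf's law: freq(rank) = f1 / rank
f1 = 2613, rank = 43
freq = 2613 / 43
GCD(2613, 43) = 1
Simplified: 2613/43

2613/43


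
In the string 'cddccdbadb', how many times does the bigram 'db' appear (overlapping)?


Scanning 'cddccdbadb' for bigram 'db':
  Position 0: 'cd' -> no
  Position 1: 'dd' -> no
  Position 2: 'dc' -> no
  Position 3: 'cc' -> no
  Position 4: 'cd' -> no
  Position 5: 'db' -> MATCH
  Position 6: 'ba' -> no
  Position 7: 'ad' -> no
  Position 8: 'db' -> MATCH
Total matches: 2

2


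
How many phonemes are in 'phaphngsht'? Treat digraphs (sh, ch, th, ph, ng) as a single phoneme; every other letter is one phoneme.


Parsing 'phaphngsht' greedily, digraphs first:
  'ph' -> digraph (1 consonant phoneme) (phonemes so far: 1)
  'a' -> vowel phoneme (phonemes so far: 2)
  'ph' -> digraph (1 consonant phoneme) (phonemes so far: 3)
  'ng' -> digraph (1 consonant phoneme) (phonemes so far: 4)
  'sh' -> digraph (1 consonant phoneme) (phonemes so far: 5)
  't' -> consonant phoneme (phonemes so far: 6)
Total phonemes: 6

6


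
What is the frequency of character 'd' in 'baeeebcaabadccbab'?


Scanning 'baeeebcaabadccbab' for 'd':
  Position 11: 'd' -> MATCH (count: 1)
Total occurrences of 'd': 1

1


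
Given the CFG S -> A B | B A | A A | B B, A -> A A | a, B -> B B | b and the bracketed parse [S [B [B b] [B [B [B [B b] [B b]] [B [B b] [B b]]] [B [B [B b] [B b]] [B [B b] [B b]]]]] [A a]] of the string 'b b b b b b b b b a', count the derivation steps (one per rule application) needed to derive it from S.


Every bracketed nonterminal node [X ...] in the tree is produced by exactly one rule application.
Reading the tree off as a leftmost derivation:
  Step 1: S  =>  B A   (applied S -> B A)
  Step 2: B A  =>  B B A   (applied B -> B B)
  Step 3: B B A  =>  b B A   (applied B -> b)
  Step 4: b B A  =>  b B B A   (applied B -> B B)
  Step 5: b B B A  =>  b B B B A   (applied B -> B B)
  Step 6: b B B B A  =>  b B B B B A   (applied B -> B B)
  Step 7: b B B B B A  =>  b b B B B A   (applied B -> b)
  Step 8: b b B B B A  =>  b b b B B A   (applied B -> b)
  Step 9: b b b B B A  =>  b b b B B B A   (applied B -> B B)
  Step 10: b b b B B B A  =>  b b b b B B A   (applied B -> b)
  Step 11: b b b b B B A  =>  b b b b b B A   (applied B -> b)
  Step 12: b b b b b B A  =>  b b b b b B B A   (applied B -> B B)
  Step 13: b b b b b B B A  =>  b b b b b B B B A   (applied B -> B B)
  Step 14: b b b b b B B B A  =>  b b b b b b B B A   (applied B -> b)
  Step 15: b b b b b b B B A  =>  b b b b b b b B A   (applied B -> b)
  Step 16: b b b b b b b B A  =>  b b b b b b b B B A   (applied B -> B B)
  Step 17: b b b b b b b B B A  =>  b b b b b b b b B A   (applied B -> b)
  Step 18: b b b b b b b b B A  =>  b b b b b b b b b A   (applied B -> b)
  Step 19: b b b b b b b b b A  =>  b b b b b b b b b a   (applied A -> a)
Final yield: b b b b b b b b b a
Total rewrite steps: 19

19


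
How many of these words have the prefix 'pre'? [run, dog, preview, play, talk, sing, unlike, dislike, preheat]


Checking each word for prefix 'pre':
  'run' -> no (count: 0)
  'dog' -> no (count: 0)
  'preview' -> YES, starts with 'pre' (count: 1)
  'play' -> no (count: 1)
  'talk' -> no (count: 1)
  'sing' -> no (count: 1)
  'unlike' -> no (count: 1)
  'dislike' -> no (count: 1)
  'preheat' -> YES, starts with 'pre' (count: 2)
Total with prefix 'pre': 2

2


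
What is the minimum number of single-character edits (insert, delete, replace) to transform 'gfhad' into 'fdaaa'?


Building DP table for s1='gfhad' (len 5) and s2='fdaaa' (len 5):
       f  d  a  a  a
    0  1  2  3  4  5
  g 1  1  2  3  4  5
  f 2  1  2  3  4  5
  h 3  2  2  3  4  5
  a 4  3  3  2  3  4
  d 5  4  3  3  3  4
Edit distance = dp[5][5] = 4

4


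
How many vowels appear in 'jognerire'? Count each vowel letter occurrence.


Scanning each character of 'jognerire':
  Position 1: 'j' -> consonant (running count: 0)
  Position 2: 'o' -> vowel (running count: 1)
  Position 3: 'g' -> consonant (running count: 1)
  Position 4: 'n' -> consonant (running count: 1)
  Position 5: 'e' -> vowel (running count: 2)
  Position 6: 'r' -> consonant (running count: 2)
  Position 7: 'i' -> vowel (running count: 3)
  Position 8: 'r' -> consonant (running count: 3)
  Position 9: 'e' -> vowel (running count: 4)
Total vowels: 4

4


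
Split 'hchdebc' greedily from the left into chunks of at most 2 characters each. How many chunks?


'hchdebc' has 7 characters.
Chunking with max size 2:
  Chunk 1: 'hc' (positions 0-1)
  Chunk 2: 'hd' (positions 2-3)
  Chunk 3: 'eb' (positions 4-5)
  Chunk 4: 'c' (positions 6-6)
Total chunks: ceil(7 / 2) = 4

4


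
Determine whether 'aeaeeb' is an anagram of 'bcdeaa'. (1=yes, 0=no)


Sort characters of 'aeaeeb': 'aabeee'
Sort characters of 'bcdeaa': 'aabcde'
Sorted forms differ -> they are NOT anagrams
Result: 0

0


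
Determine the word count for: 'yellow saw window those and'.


Counting words by splitting on spaces:
  Word 1: 'yellow'
  Word 2: 'saw'
  Word 3: 'window'
  Word 4: 'those'
  Word 5: 'and'
Total words: 5

5


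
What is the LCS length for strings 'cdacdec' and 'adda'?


DP table for LCS of 'cdacdec' and 'adda':
       a  d  d  a
    0  0  0  0  0
  c 0  0  0  0  0
  d 0  0  1  1  1
  a 0  1  1  1  2
  c 0  1  1  1  2
  d 0  1  2  2  2
  e 0  1  2  2  2
  c 0  1  2  2  2
LCS: 'da'
LCS length = 2

2


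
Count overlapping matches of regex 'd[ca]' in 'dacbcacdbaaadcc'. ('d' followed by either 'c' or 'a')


Pattern: d[ca] means 'd' followed by either 'c' or 'a'.
Scanning 'dacbcacdbaaadcc' position-by-position:
  Pos 0: window 'da' -> MATCH
  Pos 1: window 'ac' -> no
  Pos 2: window 'cb' -> no
  Pos 3: window 'bc' -> no
  Pos 4: window 'ca' -> no
  Pos 5: window 'ac' -> no
  Pos 6: window 'cd' -> no
  Pos 7: window 'db' -> no
  Pos 8: window 'ba' -> no
  Pos 9: window 'aa' -> no
  Pos 10: window 'aa' -> no
  Pos 11: window 'ad' -> no
  Pos 12: window 'dc' -> MATCH
  Pos 13: window 'cc' -> no
  Pos 14: window 'c' -> no
Total matches: 2

2


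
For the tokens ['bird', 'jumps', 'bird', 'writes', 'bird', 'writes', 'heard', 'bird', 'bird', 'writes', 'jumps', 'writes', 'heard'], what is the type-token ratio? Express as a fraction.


Tokens: 13
Unique types: ('bird', 'heard', 'jumps', 'writes') = 4
TTR = 4/13
Already in lowest terms.

4/13


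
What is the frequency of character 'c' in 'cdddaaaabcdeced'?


Scanning 'cdddaaaabcdeced' for 'c':
  Position 0: 'c' -> MATCH (count: 1)
  Position 9: 'c' -> MATCH (count: 2)
  Position 12: 'c' -> MATCH (count: 3)
Total occurrences of 'c': 3

3


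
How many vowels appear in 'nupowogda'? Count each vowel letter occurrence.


Scanning each character of 'nupowogda':
  Position 1: 'n' -> consonant (running count: 0)
  Position 2: 'u' -> vowel (running count: 1)
  Position 3: 'p' -> consonant (running count: 1)
  Position 4: 'o' -> vowel (running count: 2)
  Position 5: 'w' -> consonant (running count: 2)
  Position 6: 'o' -> vowel (running count: 3)
  Position 7: 'g' -> consonant (running count: 3)
  Position 8: 'd' -> consonant (running count: 3)
  Position 9: 'a' -> vowel (running count: 4)
Total vowels: 4

4


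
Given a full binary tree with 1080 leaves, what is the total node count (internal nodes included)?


Leaf nodes (terminals): 1080
Internal nodes = n - 1 = 1080 - 1 = 1079
Total = leaves + internal = 1080 + 1079 = 2159

2159


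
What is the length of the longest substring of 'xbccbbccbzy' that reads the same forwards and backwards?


Scanning 'xbccbbccbzy' for palindromic substrings.
Substring at positions 1-8: 'bccbbccb'.
Check: reverse('bccbbccb') = 'bccbbccb' -> palindrome confirmed.
Neighbouring characters ('x' / 'z') break symmetry, so it cannot extend further.
No longer palindromic substring exists; longest length = 8

8


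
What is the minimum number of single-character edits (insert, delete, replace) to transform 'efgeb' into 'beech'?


Building DP table for s1='efgeb' (len 5) and s2='beech' (len 5):
       b  e  e  c  h
    0  1  2  3  4  5
  e 1  1  1  2  3  4
  f 2  2  2  2  3  4
  g 3  3  3  3  3  4
  e 4  4  3  3  4  4
  b 5  4  4  4  4  5
Edit distance = dp[5][5] = 5

5


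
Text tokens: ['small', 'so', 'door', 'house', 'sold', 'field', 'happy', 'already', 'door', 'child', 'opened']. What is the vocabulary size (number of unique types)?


Listing all tokens and tracking unique types:
  Token 1: 'small' -> NEW (unique so far: 1)
  Token 2: 'so' -> NEW (unique so far: 2)
  Token 3: 'door' -> NEW (unique so far: 3)
  Token 4: 'house' -> NEW (unique so far: 4)
  Token 5: 'sold' -> NEW (unique so far: 5)
  Token 6: 'field' -> NEW (unique so far: 6)
  Token 7: 'happy' -> NEW (unique so far: 7)
  Token 8: 'already' -> NEW (unique so far: 8)
  Token 9: 'door' -> duplicate (unique so far: 8)
  Token 10: 'child' -> NEW (unique so far: 9)
  Token 11: 'opened' -> NEW (unique so far: 10)
Unique types: ('already', 'child', 'door', 'field', 'happy', 'house', 'opened', 'small', 'so', 'sold')
Vocabulary size: 10

10


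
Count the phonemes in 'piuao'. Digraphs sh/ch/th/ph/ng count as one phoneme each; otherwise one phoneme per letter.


Parsing 'piuao' greedily, digraphs first:
  'p' -> consonant phoneme (phonemes so far: 1)
  'i' -> vowel phoneme (phonemes so far: 2)
  'u' -> vowel phoneme (phonemes so far: 3)
  'a' -> vowel phoneme (phonemes so far: 4)
  'o' -> vowel phoneme (phonemes so far: 5)
Total phonemes: 5

5


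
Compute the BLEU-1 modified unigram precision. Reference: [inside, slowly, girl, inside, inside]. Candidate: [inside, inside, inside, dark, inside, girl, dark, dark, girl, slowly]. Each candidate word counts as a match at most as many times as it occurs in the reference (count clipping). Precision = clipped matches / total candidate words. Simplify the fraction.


Reference word counts: {'girl': 1, 'inside': 3, 'slowly': 1}
Checking each candidate word (with clipping):
  'inside' -> in reference (ref count 3, used 1/3) -> match (matches: 1)
  'inside' -> in reference (ref count 3, used 2/3) -> match (matches: 2)
  'inside' -> in reference (ref count 3, used 3/3) -> match (matches: 3)
  'dark' -> not in reference -> no match (matches: 3)
  'inside' -> ref count 3 already used up (3/3) -> clipped, no match (matches: 3)
  'girl' -> in reference (ref count 1, used 1/1) -> match (matches: 4)
  'dark' -> not in reference -> no match (matches: 4)
  'dark' -> not in reference -> no match (matches: 4)
  'girl' -> ref count 1 already used up (1/1) -> clipped, no match (matches: 4)
  'slowly' -> in reference (ref count 1, used 1/1) -> match (matches: 5)
Clipped matches: 5, Candidate length: 10
Precision = 5/10 = 1/2

1/2


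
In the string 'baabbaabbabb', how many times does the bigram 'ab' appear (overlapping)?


Scanning 'baabbaabbabb' for bigram 'ab':
  Position 0: 'ba' -> no
  Position 1: 'aa' -> no
  Position 2: 'ab' -> MATCH
  Position 3: 'bb' -> no
  Position 4: 'ba' -> no
  Position 5: 'aa' -> no
  Position 6: 'ab' -> MATCH
  Position 7: 'bb' -> no
  Position 8: 'ba' -> no
  Position 9: 'ab' -> MATCH
  Position 10: 'bb' -> no
Total matches: 3

3


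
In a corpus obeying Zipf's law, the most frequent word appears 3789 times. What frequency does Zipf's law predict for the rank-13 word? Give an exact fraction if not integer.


Zipf's law: freq(rank) = f1 / rank
f1 = 3789, rank = 13
freq = 3789 / 13
GCD(3789, 13) = 1
Simplified: 3789/13

3789/13


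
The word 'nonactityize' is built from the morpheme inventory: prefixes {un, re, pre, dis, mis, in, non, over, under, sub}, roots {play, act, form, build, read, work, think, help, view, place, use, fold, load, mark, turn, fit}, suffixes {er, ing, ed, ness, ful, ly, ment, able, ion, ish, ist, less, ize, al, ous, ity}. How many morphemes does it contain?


Segmenting 'nonactityize' against the inventory:
  'non' -> prefix (morpheme 1)
  'act' -> root (morpheme 2)
  'ity' -> suffix (morpheme 3)
  'ize' -> suffix (morpheme 4)
Total morphemes: 4

4


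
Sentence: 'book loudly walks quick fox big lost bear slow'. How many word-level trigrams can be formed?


Word trigrams from [9] words:
  Trigram 1: (book loudly walks)
  Trigram 2: (loudly walks quick)
  Trigram 3: (walks quick fox)
  Trigram 4: (quick fox big)
  Trigram 5: (fox big lost)
  Trigram 6: (big lost bear)
  Trigram 7: (lost bear slow)
Total word trigrams: 9 - 2 = 7

7


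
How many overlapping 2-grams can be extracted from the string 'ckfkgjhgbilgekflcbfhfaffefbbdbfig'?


String 'ckfkgjhgbilgekflcbfhfaffefbbdbfig' has length L = 33.
Number of overlapping n-grams = L - n + 1
Substituting: 33 - 2 + 1 = 32

32


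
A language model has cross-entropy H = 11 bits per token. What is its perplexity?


Perplexity formula: PP = 2^H
H = 11
PP = 2^11
PP = 2^11 = 2048

2048


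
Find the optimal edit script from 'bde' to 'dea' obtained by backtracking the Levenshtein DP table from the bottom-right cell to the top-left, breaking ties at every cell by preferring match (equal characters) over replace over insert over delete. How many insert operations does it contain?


Edit distance = 2. Backtracking from cell (3, 3) with preference match > replace > insert > delete,
then listing the resulting alignment 'bde' -> 'dea' left to right:
  Step 1: delete 'b'
  Step 2: keep 'd'
  Step 3: keep 'e'
  Step 4: insert 'a' [insertion #1]
Total insertions: 1

1


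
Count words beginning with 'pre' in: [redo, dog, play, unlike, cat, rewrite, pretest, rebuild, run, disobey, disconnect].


Checking each word for prefix 'pre':
  'redo' -> no (count: 0)
  'dog' -> no (count: 0)
  'play' -> no (count: 0)
  'unlike' -> no (count: 0)
  'cat' -> no (count: 0)
  'rewrite' -> no (count: 0)
  'pretest' -> YES, starts with 'pre' (count: 1)
  'rebuild' -> no (count: 1)
  'run' -> no (count: 1)
  'disobey' -> no (count: 1)
  'disconnect' -> no (count: 1)
Total with prefix 'pre': 1

1


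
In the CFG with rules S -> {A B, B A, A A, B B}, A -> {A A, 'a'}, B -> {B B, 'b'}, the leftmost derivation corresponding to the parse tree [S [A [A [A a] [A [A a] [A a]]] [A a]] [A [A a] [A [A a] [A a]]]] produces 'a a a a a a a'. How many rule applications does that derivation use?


Every bracketed nonterminal node [X ...] in the tree is produced by exactly one rule application.
Reading the tree off as a leftmost derivation:
  Step 1: S  =>  A A   (applied S -> A A)
  Step 2: A A  =>  A A A   (applied A -> A A)
  Step 3: A A A  =>  A A A A   (applied A -> A A)
  Step 4: A A A A  =>  a A A A   (applied A -> a)
  Step 5: a A A A  =>  a A A A A   (applied A -> A A)
  Step 6: a A A A A  =>  a a A A A   (applied A -> a)
  Step 7: a a A A A  =>  a a a A A   (applied A -> a)
  Step 8: a a a A A  =>  a a a a A   (applied A -> a)
  Step 9: a a a a A  =>  a a a a A A   (applied A -> A A)
  Step 10: a a a a A A  =>  a a a a a A   (applied A -> a)
  Step 11: a a a a a A  =>  a a a a a A A   (applied A -> A A)
  Step 12: a a a a a A A  =>  a a a a a a A   (applied A -> a)
  Step 13: a a a a a a A  =>  a a a a a a a   (applied A -> a)
Final yield: a a a a a a a
Total rewrite steps: 13

13


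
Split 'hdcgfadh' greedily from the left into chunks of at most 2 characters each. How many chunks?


'hdcgfadh' has 8 characters.
Chunking with max size 2:
  Chunk 1: 'hd' (positions 0-1)
  Chunk 2: 'cg' (positions 2-3)
  Chunk 3: 'fa' (positions 4-5)
  Chunk 4: 'dh' (positions 6-7)
Total chunks: ceil(8 / 2) = 4

4


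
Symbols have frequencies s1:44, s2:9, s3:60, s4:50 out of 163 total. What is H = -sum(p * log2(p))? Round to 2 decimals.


Computing entropy H = -sum(p_i * log2(p_i)):
  s1: p = 44/163 = 0.2699, -p*log2(p) = 0.5100
  s2: p = 9/163 = 0.0552, -p*log2(p) = 0.2307
  s3: p = 60/163 = 0.3681, -p*log2(p) = 0.5307
  s4: p = 50/163 = 0.3067, -p*log2(p) = 0.5230
H = sum of terms = 1.7944
Rounded to 2 decimals: 1.79

1.79


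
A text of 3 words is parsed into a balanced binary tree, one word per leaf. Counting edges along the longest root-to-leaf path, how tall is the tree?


In a balanced binary tree with n leaves the deepest leaf is ceil(log2(n)) edges below the root.
log2(3) = 1.5850
ceil(1.5850) = 2
height (edges) = 2

2


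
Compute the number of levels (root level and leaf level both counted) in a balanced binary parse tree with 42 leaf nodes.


In a balanced binary tree with n leaves the deepest leaf is ceil(log2(n)) edges below the root,
so counting node levels inclusive of root and leaves gives ceil(log2(n)) + 1 levels.
log2(42) = 5.3923
ceil(5.3923) = 6
levels = 6 + 1 = 7

7


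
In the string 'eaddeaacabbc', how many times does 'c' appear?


Scanning 'eaddeaacabbc' for 'c':
  Position 7: 'c' -> MATCH (count: 1)
  Position 11: 'c' -> MATCH (count: 2)
Total occurrences of 'c': 2

2


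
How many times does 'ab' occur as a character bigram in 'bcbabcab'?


Scanning 'bcbabcab' for bigram 'ab':
  Position 0: 'bc' -> no
  Position 1: 'cb' -> no
  Position 2: 'ba' -> no
  Position 3: 'ab' -> MATCH
  Position 4: 'bc' -> no
  Position 5: 'ca' -> no
  Position 6: 'ab' -> MATCH
Total matches: 2

2


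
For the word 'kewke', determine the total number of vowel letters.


Scanning each character of 'kewke':
  Position 1: 'k' -> consonant (running count: 0)
  Position 2: 'e' -> vowel (running count: 1)
  Position 3: 'w' -> consonant (running count: 1)
  Position 4: 'k' -> consonant (running count: 1)
  Position 5: 'e' -> vowel (running count: 2)
Total vowels: 2

2


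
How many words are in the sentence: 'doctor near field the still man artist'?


Counting words by splitting on spaces:
  Word 1: 'doctor'
  Word 2: 'near'
  Word 3: 'field'
  Word 4: 'the'
  Word 5: 'still'
  Word 6: 'man'
  Word 7: 'artist'
Total words: 7

7


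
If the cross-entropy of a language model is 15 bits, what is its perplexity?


Perplexity formula: PP = 2^H
H = 15
PP = 2^15
PP = 2^15 = 32768

32768


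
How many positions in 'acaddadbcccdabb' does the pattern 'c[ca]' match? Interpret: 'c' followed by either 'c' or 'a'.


Pattern: c[ca] means 'c' followed by either 'c' or 'a'.
Scanning 'acaddadbcccdabb' position-by-position:
  Pos 0: window 'ac' -> no
  Pos 1: window 'ca' -> MATCH
  Pos 2: window 'ad' -> no
  Pos 3: window 'dd' -> no
  Pos 4: window 'da' -> no
  Pos 5: window 'ad' -> no
  Pos 6: window 'db' -> no
  Pos 7: window 'bc' -> no
  Pos 8: window 'cc' -> MATCH
  Pos 9: window 'cc' -> MATCH
  Pos 10: window 'cd' -> no
  Pos 11: window 'da' -> no
  Pos 12: window 'ab' -> no
  Pos 13: window 'bb' -> no
  Pos 14: window 'b' -> no
Total matches: 3

3


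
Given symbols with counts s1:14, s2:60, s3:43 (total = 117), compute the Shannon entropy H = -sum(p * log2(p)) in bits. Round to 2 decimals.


Computing entropy H = -sum(p_i * log2(p_i)):
  s1: p = 14/117 = 0.1197, -p*log2(p) = 0.3665
  s2: p = 60/117 = 0.5128, -p*log2(p) = 0.4941
  s3: p = 43/117 = 0.3675, -p*log2(p) = 0.5307
H = sum of terms = 1.3913
Rounded to 2 decimals: 1.39

1.39


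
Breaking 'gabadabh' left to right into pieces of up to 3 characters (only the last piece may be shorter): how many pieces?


'gabadabh' has 8 characters.
Chunking with max size 3:
  Chunk 1: 'gab' (positions 0-2)
  Chunk 2: 'ada' (positions 3-5)
  Chunk 3: 'bh' (positions 6-7)
Total chunks: ceil(8 / 3) = 3

3


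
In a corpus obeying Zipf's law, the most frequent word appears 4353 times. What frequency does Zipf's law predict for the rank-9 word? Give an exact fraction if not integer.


Zipf's law: freq(rank) = f1 / rank
f1 = 4353, rank = 9
freq = 4353 / 9
GCD(4353, 9) = 3
Simplified: 1451/3

1451/3


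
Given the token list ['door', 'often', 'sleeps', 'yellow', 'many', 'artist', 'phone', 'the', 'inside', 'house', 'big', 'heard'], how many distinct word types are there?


Listing all tokens and tracking unique types:
  Token 1: 'door' -> NEW (unique so far: 1)
  Token 2: 'often' -> NEW (unique so far: 2)
  Token 3: 'sleeps' -> NEW (unique so far: 3)
  Token 4: 'yellow' -> NEW (unique so far: 4)
  Token 5: 'many' -> NEW (unique so far: 5)
  Token 6: 'artist' -> NEW (unique so far: 6)
  Token 7: 'phone' -> NEW (unique so far: 7)
  Token 8: 'the' -> NEW (unique so far: 8)
  Token 9: 'inside' -> NEW (unique so far: 9)
  Token 10: 'house' -> NEW (unique so far: 10)
  Token 11: 'big' -> NEW (unique so far: 11)
  Token 12: 'heard' -> NEW (unique so far: 12)
Unique types: ('artist', 'big', 'door', 'heard', 'house', 'inside', 'many', 'often', 'phone', 'sleeps', 'the', 'yellow')
Vocabulary size: 12

12


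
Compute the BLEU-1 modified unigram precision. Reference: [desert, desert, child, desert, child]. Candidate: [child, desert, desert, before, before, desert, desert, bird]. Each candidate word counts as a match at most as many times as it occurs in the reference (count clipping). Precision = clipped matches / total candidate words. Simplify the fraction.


Reference word counts: {'child': 2, 'desert': 3}
Checking each candidate word (with clipping):
  'child' -> in reference (ref count 2, used 1/2) -> match (matches: 1)
  'desert' -> in reference (ref count 3, used 1/3) -> match (matches: 2)
  'desert' -> in reference (ref count 3, used 2/3) -> match (matches: 3)
  'before' -> not in reference -> no match (matches: 3)
  'before' -> not in reference -> no match (matches: 3)
  'desert' -> in reference (ref count 3, used 3/3) -> match (matches: 4)
  'desert' -> ref count 3 already used up (3/3) -> clipped, no match (matches: 4)
  'bird' -> not in reference -> no match (matches: 4)
Clipped matches: 4, Candidate length: 8
Precision = 4/8 = 1/2

1/2


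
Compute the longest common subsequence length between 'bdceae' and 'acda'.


DP table for LCS of 'bdceae' and 'acda':
       a  c  d  a
    0  0  0  0  0
  b 0  0  0  0  0
  d 0  0  0  1  1
  c 0  0  1  1  1
  e 0  0  1  1  1
  a 0  1  1  1  2
  e 0  1  1  1  2
LCS: 'da'
LCS length = 2

2


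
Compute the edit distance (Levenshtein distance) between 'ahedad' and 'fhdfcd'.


Building DP table for s1='ahedad' (len 6) and s2='fhdfcd' (len 6):
       f  h  d  f  c  d
    0  1  2  3  4  5  6
  a 1  1  2  3  4  5  6
  h 2  2  1  2  3  4  5
  e 3  3  2  2  3  4  5
  d 4  4  3  2  3  4  4
  a 5  5  4  3  3  4  5
  d 6  6  5  4  4  4  4
Edit distance = dp[6][6] = 4

4


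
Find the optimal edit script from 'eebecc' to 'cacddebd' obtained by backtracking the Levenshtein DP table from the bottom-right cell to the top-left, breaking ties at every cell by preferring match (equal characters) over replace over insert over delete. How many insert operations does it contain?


Edit distance = 7. Backtracking from cell (6, 8) with preference match > replace > insert > delete,
then listing the resulting alignment 'eebecc' -> 'cacddebd' left to right:
  Step 1: insert 'c' [insertion #1]
  Step 2: insert 'a' [insertion #2]
  Step 3: replace e->c
  Step 4: replace e->d
  Step 5: replace b->d
  Step 6: keep 'e'
  Step 7: replace c->b
  Step 8: replace c->d
Total insertions: 2

2


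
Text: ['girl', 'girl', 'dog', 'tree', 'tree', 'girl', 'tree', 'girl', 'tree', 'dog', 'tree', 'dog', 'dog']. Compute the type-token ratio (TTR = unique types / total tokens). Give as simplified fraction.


Tokens: 13
Unique types: ('dog', 'girl', 'tree') = 3
TTR = 3/13
Already in lowest terms.

3/13


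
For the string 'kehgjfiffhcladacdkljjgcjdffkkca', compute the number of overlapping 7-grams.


String 'kehgjfiffhcladacdkljjgcjdffkkca' has length L = 31.
Number of overlapping n-grams = L - n + 1
Substituting: 31 - 7 + 1 = 25

25


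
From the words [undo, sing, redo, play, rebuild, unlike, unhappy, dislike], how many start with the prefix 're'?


Checking each word for prefix 're':
  'undo' -> no (count: 0)
  'sing' -> no (count: 0)
  'redo' -> YES, starts with 're' (count: 1)
  'play' -> no (count: 1)
  'rebuild' -> YES, starts with 're' (count: 2)
  'unlike' -> no (count: 2)
  'unhappy' -> no (count: 2)
  'dislike' -> no (count: 2)
Total with prefix 're': 2

2
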